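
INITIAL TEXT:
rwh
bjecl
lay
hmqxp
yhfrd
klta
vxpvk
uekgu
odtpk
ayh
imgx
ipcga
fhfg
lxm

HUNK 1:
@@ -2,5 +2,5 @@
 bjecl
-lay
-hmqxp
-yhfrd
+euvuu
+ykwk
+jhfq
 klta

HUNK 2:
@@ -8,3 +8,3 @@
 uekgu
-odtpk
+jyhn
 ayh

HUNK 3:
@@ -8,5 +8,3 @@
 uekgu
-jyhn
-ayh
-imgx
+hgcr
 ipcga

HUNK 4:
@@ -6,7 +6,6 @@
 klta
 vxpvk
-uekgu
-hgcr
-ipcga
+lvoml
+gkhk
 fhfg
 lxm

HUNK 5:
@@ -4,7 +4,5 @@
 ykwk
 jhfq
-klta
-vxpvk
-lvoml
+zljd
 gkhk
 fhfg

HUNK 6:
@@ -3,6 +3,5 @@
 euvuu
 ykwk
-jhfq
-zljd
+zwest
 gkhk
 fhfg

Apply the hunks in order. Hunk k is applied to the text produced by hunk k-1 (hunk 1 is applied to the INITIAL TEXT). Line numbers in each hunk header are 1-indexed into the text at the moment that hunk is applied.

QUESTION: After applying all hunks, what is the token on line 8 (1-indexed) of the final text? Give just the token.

Hunk 1: at line 2 remove [lay,hmqxp,yhfrd] add [euvuu,ykwk,jhfq] -> 14 lines: rwh bjecl euvuu ykwk jhfq klta vxpvk uekgu odtpk ayh imgx ipcga fhfg lxm
Hunk 2: at line 8 remove [odtpk] add [jyhn] -> 14 lines: rwh bjecl euvuu ykwk jhfq klta vxpvk uekgu jyhn ayh imgx ipcga fhfg lxm
Hunk 3: at line 8 remove [jyhn,ayh,imgx] add [hgcr] -> 12 lines: rwh bjecl euvuu ykwk jhfq klta vxpvk uekgu hgcr ipcga fhfg lxm
Hunk 4: at line 6 remove [uekgu,hgcr,ipcga] add [lvoml,gkhk] -> 11 lines: rwh bjecl euvuu ykwk jhfq klta vxpvk lvoml gkhk fhfg lxm
Hunk 5: at line 4 remove [klta,vxpvk,lvoml] add [zljd] -> 9 lines: rwh bjecl euvuu ykwk jhfq zljd gkhk fhfg lxm
Hunk 6: at line 3 remove [jhfq,zljd] add [zwest] -> 8 lines: rwh bjecl euvuu ykwk zwest gkhk fhfg lxm
Final line 8: lxm

Answer: lxm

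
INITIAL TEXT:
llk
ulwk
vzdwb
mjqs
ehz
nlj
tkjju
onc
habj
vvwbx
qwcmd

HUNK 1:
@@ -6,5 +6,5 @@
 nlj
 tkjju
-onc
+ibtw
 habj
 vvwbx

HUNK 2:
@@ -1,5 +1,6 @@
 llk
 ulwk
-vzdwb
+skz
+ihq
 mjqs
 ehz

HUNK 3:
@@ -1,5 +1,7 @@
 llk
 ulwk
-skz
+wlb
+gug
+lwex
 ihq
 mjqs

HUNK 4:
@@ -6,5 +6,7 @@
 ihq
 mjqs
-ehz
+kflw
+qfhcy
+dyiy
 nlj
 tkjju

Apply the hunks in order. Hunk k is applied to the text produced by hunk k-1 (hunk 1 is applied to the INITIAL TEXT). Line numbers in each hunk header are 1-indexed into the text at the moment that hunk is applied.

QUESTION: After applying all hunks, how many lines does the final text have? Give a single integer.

Answer: 16

Derivation:
Hunk 1: at line 6 remove [onc] add [ibtw] -> 11 lines: llk ulwk vzdwb mjqs ehz nlj tkjju ibtw habj vvwbx qwcmd
Hunk 2: at line 1 remove [vzdwb] add [skz,ihq] -> 12 lines: llk ulwk skz ihq mjqs ehz nlj tkjju ibtw habj vvwbx qwcmd
Hunk 3: at line 1 remove [skz] add [wlb,gug,lwex] -> 14 lines: llk ulwk wlb gug lwex ihq mjqs ehz nlj tkjju ibtw habj vvwbx qwcmd
Hunk 4: at line 6 remove [ehz] add [kflw,qfhcy,dyiy] -> 16 lines: llk ulwk wlb gug lwex ihq mjqs kflw qfhcy dyiy nlj tkjju ibtw habj vvwbx qwcmd
Final line count: 16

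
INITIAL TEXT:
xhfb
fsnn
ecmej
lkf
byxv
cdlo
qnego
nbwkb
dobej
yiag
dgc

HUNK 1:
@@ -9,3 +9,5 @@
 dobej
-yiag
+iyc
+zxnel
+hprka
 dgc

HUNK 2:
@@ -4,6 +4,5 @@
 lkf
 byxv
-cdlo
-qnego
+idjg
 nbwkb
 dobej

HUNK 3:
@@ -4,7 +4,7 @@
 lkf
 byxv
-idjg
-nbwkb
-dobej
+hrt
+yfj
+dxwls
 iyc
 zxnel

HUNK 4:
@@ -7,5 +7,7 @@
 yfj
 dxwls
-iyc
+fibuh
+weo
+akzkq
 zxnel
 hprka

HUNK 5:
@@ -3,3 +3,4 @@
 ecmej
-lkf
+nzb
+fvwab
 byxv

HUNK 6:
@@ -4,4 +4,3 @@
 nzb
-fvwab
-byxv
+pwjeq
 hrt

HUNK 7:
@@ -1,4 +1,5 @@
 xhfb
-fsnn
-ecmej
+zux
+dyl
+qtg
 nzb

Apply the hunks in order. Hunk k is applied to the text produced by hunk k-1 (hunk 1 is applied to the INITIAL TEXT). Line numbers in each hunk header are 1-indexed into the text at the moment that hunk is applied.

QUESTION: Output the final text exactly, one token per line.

Answer: xhfb
zux
dyl
qtg
nzb
pwjeq
hrt
yfj
dxwls
fibuh
weo
akzkq
zxnel
hprka
dgc

Derivation:
Hunk 1: at line 9 remove [yiag] add [iyc,zxnel,hprka] -> 13 lines: xhfb fsnn ecmej lkf byxv cdlo qnego nbwkb dobej iyc zxnel hprka dgc
Hunk 2: at line 4 remove [cdlo,qnego] add [idjg] -> 12 lines: xhfb fsnn ecmej lkf byxv idjg nbwkb dobej iyc zxnel hprka dgc
Hunk 3: at line 4 remove [idjg,nbwkb,dobej] add [hrt,yfj,dxwls] -> 12 lines: xhfb fsnn ecmej lkf byxv hrt yfj dxwls iyc zxnel hprka dgc
Hunk 4: at line 7 remove [iyc] add [fibuh,weo,akzkq] -> 14 lines: xhfb fsnn ecmej lkf byxv hrt yfj dxwls fibuh weo akzkq zxnel hprka dgc
Hunk 5: at line 3 remove [lkf] add [nzb,fvwab] -> 15 lines: xhfb fsnn ecmej nzb fvwab byxv hrt yfj dxwls fibuh weo akzkq zxnel hprka dgc
Hunk 6: at line 4 remove [fvwab,byxv] add [pwjeq] -> 14 lines: xhfb fsnn ecmej nzb pwjeq hrt yfj dxwls fibuh weo akzkq zxnel hprka dgc
Hunk 7: at line 1 remove [fsnn,ecmej] add [zux,dyl,qtg] -> 15 lines: xhfb zux dyl qtg nzb pwjeq hrt yfj dxwls fibuh weo akzkq zxnel hprka dgc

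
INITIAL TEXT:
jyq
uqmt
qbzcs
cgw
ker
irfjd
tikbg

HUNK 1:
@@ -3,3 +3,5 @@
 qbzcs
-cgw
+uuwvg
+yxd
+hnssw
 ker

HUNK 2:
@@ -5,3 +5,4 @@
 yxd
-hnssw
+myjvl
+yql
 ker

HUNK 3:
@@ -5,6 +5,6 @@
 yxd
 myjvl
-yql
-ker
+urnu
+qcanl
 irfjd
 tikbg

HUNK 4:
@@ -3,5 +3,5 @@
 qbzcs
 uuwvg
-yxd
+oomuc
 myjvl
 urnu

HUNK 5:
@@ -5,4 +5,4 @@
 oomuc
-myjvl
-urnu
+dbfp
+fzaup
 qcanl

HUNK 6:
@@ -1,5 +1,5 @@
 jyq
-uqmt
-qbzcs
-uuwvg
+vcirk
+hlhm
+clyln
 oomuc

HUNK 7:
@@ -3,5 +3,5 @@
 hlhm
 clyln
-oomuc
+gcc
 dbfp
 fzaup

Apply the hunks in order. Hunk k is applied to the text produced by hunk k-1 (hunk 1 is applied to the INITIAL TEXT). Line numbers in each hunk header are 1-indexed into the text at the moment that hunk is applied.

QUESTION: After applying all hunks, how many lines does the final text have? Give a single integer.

Answer: 10

Derivation:
Hunk 1: at line 3 remove [cgw] add [uuwvg,yxd,hnssw] -> 9 lines: jyq uqmt qbzcs uuwvg yxd hnssw ker irfjd tikbg
Hunk 2: at line 5 remove [hnssw] add [myjvl,yql] -> 10 lines: jyq uqmt qbzcs uuwvg yxd myjvl yql ker irfjd tikbg
Hunk 3: at line 5 remove [yql,ker] add [urnu,qcanl] -> 10 lines: jyq uqmt qbzcs uuwvg yxd myjvl urnu qcanl irfjd tikbg
Hunk 4: at line 3 remove [yxd] add [oomuc] -> 10 lines: jyq uqmt qbzcs uuwvg oomuc myjvl urnu qcanl irfjd tikbg
Hunk 5: at line 5 remove [myjvl,urnu] add [dbfp,fzaup] -> 10 lines: jyq uqmt qbzcs uuwvg oomuc dbfp fzaup qcanl irfjd tikbg
Hunk 6: at line 1 remove [uqmt,qbzcs,uuwvg] add [vcirk,hlhm,clyln] -> 10 lines: jyq vcirk hlhm clyln oomuc dbfp fzaup qcanl irfjd tikbg
Hunk 7: at line 3 remove [oomuc] add [gcc] -> 10 lines: jyq vcirk hlhm clyln gcc dbfp fzaup qcanl irfjd tikbg
Final line count: 10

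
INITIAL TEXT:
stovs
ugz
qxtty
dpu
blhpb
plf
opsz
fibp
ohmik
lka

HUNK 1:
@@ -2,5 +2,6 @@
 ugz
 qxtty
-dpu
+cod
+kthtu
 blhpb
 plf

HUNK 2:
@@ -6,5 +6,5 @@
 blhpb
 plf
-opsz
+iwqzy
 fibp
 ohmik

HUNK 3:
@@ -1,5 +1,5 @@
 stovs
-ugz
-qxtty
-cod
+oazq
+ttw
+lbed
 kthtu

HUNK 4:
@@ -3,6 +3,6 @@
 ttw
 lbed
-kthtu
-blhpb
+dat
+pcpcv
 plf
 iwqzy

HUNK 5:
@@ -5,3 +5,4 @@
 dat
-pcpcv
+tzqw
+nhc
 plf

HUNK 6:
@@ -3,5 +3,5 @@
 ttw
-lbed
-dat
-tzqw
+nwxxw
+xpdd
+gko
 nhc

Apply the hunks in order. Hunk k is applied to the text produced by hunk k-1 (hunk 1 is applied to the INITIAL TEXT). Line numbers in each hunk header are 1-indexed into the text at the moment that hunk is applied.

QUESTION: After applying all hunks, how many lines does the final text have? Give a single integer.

Hunk 1: at line 2 remove [dpu] add [cod,kthtu] -> 11 lines: stovs ugz qxtty cod kthtu blhpb plf opsz fibp ohmik lka
Hunk 2: at line 6 remove [opsz] add [iwqzy] -> 11 lines: stovs ugz qxtty cod kthtu blhpb plf iwqzy fibp ohmik lka
Hunk 3: at line 1 remove [ugz,qxtty,cod] add [oazq,ttw,lbed] -> 11 lines: stovs oazq ttw lbed kthtu blhpb plf iwqzy fibp ohmik lka
Hunk 4: at line 3 remove [kthtu,blhpb] add [dat,pcpcv] -> 11 lines: stovs oazq ttw lbed dat pcpcv plf iwqzy fibp ohmik lka
Hunk 5: at line 5 remove [pcpcv] add [tzqw,nhc] -> 12 lines: stovs oazq ttw lbed dat tzqw nhc plf iwqzy fibp ohmik lka
Hunk 6: at line 3 remove [lbed,dat,tzqw] add [nwxxw,xpdd,gko] -> 12 lines: stovs oazq ttw nwxxw xpdd gko nhc plf iwqzy fibp ohmik lka
Final line count: 12

Answer: 12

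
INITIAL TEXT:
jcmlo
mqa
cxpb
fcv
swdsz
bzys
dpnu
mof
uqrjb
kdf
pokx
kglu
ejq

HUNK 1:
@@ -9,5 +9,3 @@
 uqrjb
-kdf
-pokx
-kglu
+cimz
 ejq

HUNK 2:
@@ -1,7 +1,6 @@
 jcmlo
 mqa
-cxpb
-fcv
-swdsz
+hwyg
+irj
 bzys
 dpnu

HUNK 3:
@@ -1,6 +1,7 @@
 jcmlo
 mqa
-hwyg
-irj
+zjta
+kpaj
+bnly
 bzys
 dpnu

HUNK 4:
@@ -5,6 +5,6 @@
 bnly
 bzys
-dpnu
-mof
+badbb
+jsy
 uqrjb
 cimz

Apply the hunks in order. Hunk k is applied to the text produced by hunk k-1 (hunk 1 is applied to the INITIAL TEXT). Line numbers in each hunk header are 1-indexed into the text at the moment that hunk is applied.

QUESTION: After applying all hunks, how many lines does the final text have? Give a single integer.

Answer: 11

Derivation:
Hunk 1: at line 9 remove [kdf,pokx,kglu] add [cimz] -> 11 lines: jcmlo mqa cxpb fcv swdsz bzys dpnu mof uqrjb cimz ejq
Hunk 2: at line 1 remove [cxpb,fcv,swdsz] add [hwyg,irj] -> 10 lines: jcmlo mqa hwyg irj bzys dpnu mof uqrjb cimz ejq
Hunk 3: at line 1 remove [hwyg,irj] add [zjta,kpaj,bnly] -> 11 lines: jcmlo mqa zjta kpaj bnly bzys dpnu mof uqrjb cimz ejq
Hunk 4: at line 5 remove [dpnu,mof] add [badbb,jsy] -> 11 lines: jcmlo mqa zjta kpaj bnly bzys badbb jsy uqrjb cimz ejq
Final line count: 11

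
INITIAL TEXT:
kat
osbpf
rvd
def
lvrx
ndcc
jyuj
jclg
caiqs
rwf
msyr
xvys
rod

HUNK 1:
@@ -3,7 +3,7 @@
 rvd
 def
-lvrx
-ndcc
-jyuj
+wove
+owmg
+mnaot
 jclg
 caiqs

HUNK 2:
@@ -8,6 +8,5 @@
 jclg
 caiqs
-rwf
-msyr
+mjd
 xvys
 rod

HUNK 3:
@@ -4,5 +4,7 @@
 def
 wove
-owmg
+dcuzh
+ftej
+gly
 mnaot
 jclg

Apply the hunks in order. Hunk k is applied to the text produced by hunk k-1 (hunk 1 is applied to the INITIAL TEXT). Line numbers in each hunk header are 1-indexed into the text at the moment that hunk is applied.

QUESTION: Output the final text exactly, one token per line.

Answer: kat
osbpf
rvd
def
wove
dcuzh
ftej
gly
mnaot
jclg
caiqs
mjd
xvys
rod

Derivation:
Hunk 1: at line 3 remove [lvrx,ndcc,jyuj] add [wove,owmg,mnaot] -> 13 lines: kat osbpf rvd def wove owmg mnaot jclg caiqs rwf msyr xvys rod
Hunk 2: at line 8 remove [rwf,msyr] add [mjd] -> 12 lines: kat osbpf rvd def wove owmg mnaot jclg caiqs mjd xvys rod
Hunk 3: at line 4 remove [owmg] add [dcuzh,ftej,gly] -> 14 lines: kat osbpf rvd def wove dcuzh ftej gly mnaot jclg caiqs mjd xvys rod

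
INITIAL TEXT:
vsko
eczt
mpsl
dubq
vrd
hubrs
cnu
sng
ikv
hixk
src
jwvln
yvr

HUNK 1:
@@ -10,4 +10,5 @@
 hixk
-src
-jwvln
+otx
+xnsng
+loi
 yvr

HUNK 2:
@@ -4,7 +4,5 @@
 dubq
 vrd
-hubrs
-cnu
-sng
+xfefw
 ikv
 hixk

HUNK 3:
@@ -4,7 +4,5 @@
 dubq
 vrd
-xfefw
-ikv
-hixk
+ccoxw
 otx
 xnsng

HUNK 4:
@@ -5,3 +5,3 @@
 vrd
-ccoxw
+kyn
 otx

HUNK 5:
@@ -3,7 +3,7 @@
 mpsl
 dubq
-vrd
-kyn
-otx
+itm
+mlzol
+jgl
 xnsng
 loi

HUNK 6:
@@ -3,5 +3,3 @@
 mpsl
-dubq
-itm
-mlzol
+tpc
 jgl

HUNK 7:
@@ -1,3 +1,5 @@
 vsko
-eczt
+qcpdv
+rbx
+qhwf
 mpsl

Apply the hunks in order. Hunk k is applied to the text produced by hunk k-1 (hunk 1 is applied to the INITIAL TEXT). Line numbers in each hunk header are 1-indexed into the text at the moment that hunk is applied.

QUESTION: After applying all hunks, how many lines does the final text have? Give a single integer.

Answer: 10

Derivation:
Hunk 1: at line 10 remove [src,jwvln] add [otx,xnsng,loi] -> 14 lines: vsko eczt mpsl dubq vrd hubrs cnu sng ikv hixk otx xnsng loi yvr
Hunk 2: at line 4 remove [hubrs,cnu,sng] add [xfefw] -> 12 lines: vsko eczt mpsl dubq vrd xfefw ikv hixk otx xnsng loi yvr
Hunk 3: at line 4 remove [xfefw,ikv,hixk] add [ccoxw] -> 10 lines: vsko eczt mpsl dubq vrd ccoxw otx xnsng loi yvr
Hunk 4: at line 5 remove [ccoxw] add [kyn] -> 10 lines: vsko eczt mpsl dubq vrd kyn otx xnsng loi yvr
Hunk 5: at line 3 remove [vrd,kyn,otx] add [itm,mlzol,jgl] -> 10 lines: vsko eczt mpsl dubq itm mlzol jgl xnsng loi yvr
Hunk 6: at line 3 remove [dubq,itm,mlzol] add [tpc] -> 8 lines: vsko eczt mpsl tpc jgl xnsng loi yvr
Hunk 7: at line 1 remove [eczt] add [qcpdv,rbx,qhwf] -> 10 lines: vsko qcpdv rbx qhwf mpsl tpc jgl xnsng loi yvr
Final line count: 10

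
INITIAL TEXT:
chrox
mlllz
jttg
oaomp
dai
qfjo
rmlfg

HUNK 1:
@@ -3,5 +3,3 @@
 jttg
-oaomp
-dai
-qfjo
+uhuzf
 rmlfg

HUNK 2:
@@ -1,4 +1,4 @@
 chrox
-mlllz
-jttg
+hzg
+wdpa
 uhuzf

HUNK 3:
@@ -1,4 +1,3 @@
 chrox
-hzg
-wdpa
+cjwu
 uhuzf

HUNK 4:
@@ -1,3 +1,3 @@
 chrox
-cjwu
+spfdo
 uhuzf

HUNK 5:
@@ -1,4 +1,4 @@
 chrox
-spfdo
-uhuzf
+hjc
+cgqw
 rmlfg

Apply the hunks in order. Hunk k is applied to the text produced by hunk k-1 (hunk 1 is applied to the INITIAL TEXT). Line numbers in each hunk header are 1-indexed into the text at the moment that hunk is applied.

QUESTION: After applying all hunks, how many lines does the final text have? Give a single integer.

Hunk 1: at line 3 remove [oaomp,dai,qfjo] add [uhuzf] -> 5 lines: chrox mlllz jttg uhuzf rmlfg
Hunk 2: at line 1 remove [mlllz,jttg] add [hzg,wdpa] -> 5 lines: chrox hzg wdpa uhuzf rmlfg
Hunk 3: at line 1 remove [hzg,wdpa] add [cjwu] -> 4 lines: chrox cjwu uhuzf rmlfg
Hunk 4: at line 1 remove [cjwu] add [spfdo] -> 4 lines: chrox spfdo uhuzf rmlfg
Hunk 5: at line 1 remove [spfdo,uhuzf] add [hjc,cgqw] -> 4 lines: chrox hjc cgqw rmlfg
Final line count: 4

Answer: 4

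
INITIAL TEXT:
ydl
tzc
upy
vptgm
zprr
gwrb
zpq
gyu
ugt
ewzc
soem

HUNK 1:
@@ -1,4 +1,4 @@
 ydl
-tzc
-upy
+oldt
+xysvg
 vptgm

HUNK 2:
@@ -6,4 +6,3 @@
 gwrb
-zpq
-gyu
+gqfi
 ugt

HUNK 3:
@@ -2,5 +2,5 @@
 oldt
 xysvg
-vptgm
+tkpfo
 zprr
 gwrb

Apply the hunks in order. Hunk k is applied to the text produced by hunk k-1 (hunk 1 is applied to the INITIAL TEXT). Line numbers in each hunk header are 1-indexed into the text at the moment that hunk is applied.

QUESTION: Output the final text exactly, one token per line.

Answer: ydl
oldt
xysvg
tkpfo
zprr
gwrb
gqfi
ugt
ewzc
soem

Derivation:
Hunk 1: at line 1 remove [tzc,upy] add [oldt,xysvg] -> 11 lines: ydl oldt xysvg vptgm zprr gwrb zpq gyu ugt ewzc soem
Hunk 2: at line 6 remove [zpq,gyu] add [gqfi] -> 10 lines: ydl oldt xysvg vptgm zprr gwrb gqfi ugt ewzc soem
Hunk 3: at line 2 remove [vptgm] add [tkpfo] -> 10 lines: ydl oldt xysvg tkpfo zprr gwrb gqfi ugt ewzc soem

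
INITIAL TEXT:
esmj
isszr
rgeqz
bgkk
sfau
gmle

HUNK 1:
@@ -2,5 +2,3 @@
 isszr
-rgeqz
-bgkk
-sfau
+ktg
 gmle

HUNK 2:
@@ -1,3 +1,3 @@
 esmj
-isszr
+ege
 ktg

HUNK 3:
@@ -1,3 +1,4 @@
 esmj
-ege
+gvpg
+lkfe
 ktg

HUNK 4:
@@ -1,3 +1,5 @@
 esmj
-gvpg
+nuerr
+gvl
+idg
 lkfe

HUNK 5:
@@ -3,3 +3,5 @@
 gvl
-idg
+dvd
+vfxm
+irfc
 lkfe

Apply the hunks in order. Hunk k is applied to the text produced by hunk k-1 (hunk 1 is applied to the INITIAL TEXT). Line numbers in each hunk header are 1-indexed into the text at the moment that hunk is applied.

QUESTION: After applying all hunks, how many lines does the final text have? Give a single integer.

Answer: 9

Derivation:
Hunk 1: at line 2 remove [rgeqz,bgkk,sfau] add [ktg] -> 4 lines: esmj isszr ktg gmle
Hunk 2: at line 1 remove [isszr] add [ege] -> 4 lines: esmj ege ktg gmle
Hunk 3: at line 1 remove [ege] add [gvpg,lkfe] -> 5 lines: esmj gvpg lkfe ktg gmle
Hunk 4: at line 1 remove [gvpg] add [nuerr,gvl,idg] -> 7 lines: esmj nuerr gvl idg lkfe ktg gmle
Hunk 5: at line 3 remove [idg] add [dvd,vfxm,irfc] -> 9 lines: esmj nuerr gvl dvd vfxm irfc lkfe ktg gmle
Final line count: 9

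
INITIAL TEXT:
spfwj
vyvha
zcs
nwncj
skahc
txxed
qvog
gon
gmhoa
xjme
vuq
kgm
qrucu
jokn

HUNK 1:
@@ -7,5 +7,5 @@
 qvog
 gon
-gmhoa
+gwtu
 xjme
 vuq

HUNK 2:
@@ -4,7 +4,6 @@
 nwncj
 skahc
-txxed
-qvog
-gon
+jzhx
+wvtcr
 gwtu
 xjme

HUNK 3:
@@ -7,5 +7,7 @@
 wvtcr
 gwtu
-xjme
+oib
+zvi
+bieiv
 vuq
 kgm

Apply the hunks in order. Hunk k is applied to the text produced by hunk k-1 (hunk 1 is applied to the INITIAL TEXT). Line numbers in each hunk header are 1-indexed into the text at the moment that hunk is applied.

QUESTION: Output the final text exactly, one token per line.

Hunk 1: at line 7 remove [gmhoa] add [gwtu] -> 14 lines: spfwj vyvha zcs nwncj skahc txxed qvog gon gwtu xjme vuq kgm qrucu jokn
Hunk 2: at line 4 remove [txxed,qvog,gon] add [jzhx,wvtcr] -> 13 lines: spfwj vyvha zcs nwncj skahc jzhx wvtcr gwtu xjme vuq kgm qrucu jokn
Hunk 3: at line 7 remove [xjme] add [oib,zvi,bieiv] -> 15 lines: spfwj vyvha zcs nwncj skahc jzhx wvtcr gwtu oib zvi bieiv vuq kgm qrucu jokn

Answer: spfwj
vyvha
zcs
nwncj
skahc
jzhx
wvtcr
gwtu
oib
zvi
bieiv
vuq
kgm
qrucu
jokn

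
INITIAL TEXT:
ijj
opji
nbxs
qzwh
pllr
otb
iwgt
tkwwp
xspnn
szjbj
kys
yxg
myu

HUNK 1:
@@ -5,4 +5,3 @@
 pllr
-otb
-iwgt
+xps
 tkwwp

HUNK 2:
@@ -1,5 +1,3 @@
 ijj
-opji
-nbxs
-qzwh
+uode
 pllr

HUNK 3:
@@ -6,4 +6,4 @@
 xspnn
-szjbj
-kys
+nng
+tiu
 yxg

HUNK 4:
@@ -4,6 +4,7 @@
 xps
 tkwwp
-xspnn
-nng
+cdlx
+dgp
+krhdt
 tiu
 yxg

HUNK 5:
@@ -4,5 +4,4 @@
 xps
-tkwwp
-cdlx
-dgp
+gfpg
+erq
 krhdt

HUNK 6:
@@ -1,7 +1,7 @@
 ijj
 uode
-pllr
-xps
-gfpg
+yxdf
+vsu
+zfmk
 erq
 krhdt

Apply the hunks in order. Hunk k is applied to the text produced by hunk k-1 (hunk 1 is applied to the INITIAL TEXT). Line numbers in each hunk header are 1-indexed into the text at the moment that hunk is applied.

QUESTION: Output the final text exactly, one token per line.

Answer: ijj
uode
yxdf
vsu
zfmk
erq
krhdt
tiu
yxg
myu

Derivation:
Hunk 1: at line 5 remove [otb,iwgt] add [xps] -> 12 lines: ijj opji nbxs qzwh pllr xps tkwwp xspnn szjbj kys yxg myu
Hunk 2: at line 1 remove [opji,nbxs,qzwh] add [uode] -> 10 lines: ijj uode pllr xps tkwwp xspnn szjbj kys yxg myu
Hunk 3: at line 6 remove [szjbj,kys] add [nng,tiu] -> 10 lines: ijj uode pllr xps tkwwp xspnn nng tiu yxg myu
Hunk 4: at line 4 remove [xspnn,nng] add [cdlx,dgp,krhdt] -> 11 lines: ijj uode pllr xps tkwwp cdlx dgp krhdt tiu yxg myu
Hunk 5: at line 4 remove [tkwwp,cdlx,dgp] add [gfpg,erq] -> 10 lines: ijj uode pllr xps gfpg erq krhdt tiu yxg myu
Hunk 6: at line 1 remove [pllr,xps,gfpg] add [yxdf,vsu,zfmk] -> 10 lines: ijj uode yxdf vsu zfmk erq krhdt tiu yxg myu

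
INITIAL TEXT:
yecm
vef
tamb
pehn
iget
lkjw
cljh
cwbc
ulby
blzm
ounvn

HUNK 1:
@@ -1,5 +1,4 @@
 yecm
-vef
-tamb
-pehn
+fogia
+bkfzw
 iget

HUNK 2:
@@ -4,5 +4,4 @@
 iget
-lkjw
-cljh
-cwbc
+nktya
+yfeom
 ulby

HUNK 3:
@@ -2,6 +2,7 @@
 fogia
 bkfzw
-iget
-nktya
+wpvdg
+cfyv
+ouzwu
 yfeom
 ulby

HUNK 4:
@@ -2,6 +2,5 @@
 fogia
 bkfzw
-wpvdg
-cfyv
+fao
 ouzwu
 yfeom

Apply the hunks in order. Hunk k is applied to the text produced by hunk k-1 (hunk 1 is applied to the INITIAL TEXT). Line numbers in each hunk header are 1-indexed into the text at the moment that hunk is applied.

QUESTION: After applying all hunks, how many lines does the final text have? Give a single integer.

Hunk 1: at line 1 remove [vef,tamb,pehn] add [fogia,bkfzw] -> 10 lines: yecm fogia bkfzw iget lkjw cljh cwbc ulby blzm ounvn
Hunk 2: at line 4 remove [lkjw,cljh,cwbc] add [nktya,yfeom] -> 9 lines: yecm fogia bkfzw iget nktya yfeom ulby blzm ounvn
Hunk 3: at line 2 remove [iget,nktya] add [wpvdg,cfyv,ouzwu] -> 10 lines: yecm fogia bkfzw wpvdg cfyv ouzwu yfeom ulby blzm ounvn
Hunk 4: at line 2 remove [wpvdg,cfyv] add [fao] -> 9 lines: yecm fogia bkfzw fao ouzwu yfeom ulby blzm ounvn
Final line count: 9

Answer: 9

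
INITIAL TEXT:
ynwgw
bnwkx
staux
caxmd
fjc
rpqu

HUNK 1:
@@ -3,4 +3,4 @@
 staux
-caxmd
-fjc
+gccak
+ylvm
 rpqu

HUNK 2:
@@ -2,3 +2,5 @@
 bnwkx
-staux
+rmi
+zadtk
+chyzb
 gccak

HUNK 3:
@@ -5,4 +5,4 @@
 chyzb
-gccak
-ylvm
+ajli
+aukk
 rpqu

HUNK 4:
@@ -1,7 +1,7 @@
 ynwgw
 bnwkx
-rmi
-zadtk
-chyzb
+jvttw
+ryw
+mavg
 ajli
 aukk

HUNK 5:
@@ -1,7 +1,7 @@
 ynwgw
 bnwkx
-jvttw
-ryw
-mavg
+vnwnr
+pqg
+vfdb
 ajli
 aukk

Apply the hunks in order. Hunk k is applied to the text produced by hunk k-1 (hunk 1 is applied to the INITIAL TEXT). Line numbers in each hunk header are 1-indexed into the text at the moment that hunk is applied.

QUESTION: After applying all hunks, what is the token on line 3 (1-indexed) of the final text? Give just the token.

Answer: vnwnr

Derivation:
Hunk 1: at line 3 remove [caxmd,fjc] add [gccak,ylvm] -> 6 lines: ynwgw bnwkx staux gccak ylvm rpqu
Hunk 2: at line 2 remove [staux] add [rmi,zadtk,chyzb] -> 8 lines: ynwgw bnwkx rmi zadtk chyzb gccak ylvm rpqu
Hunk 3: at line 5 remove [gccak,ylvm] add [ajli,aukk] -> 8 lines: ynwgw bnwkx rmi zadtk chyzb ajli aukk rpqu
Hunk 4: at line 1 remove [rmi,zadtk,chyzb] add [jvttw,ryw,mavg] -> 8 lines: ynwgw bnwkx jvttw ryw mavg ajli aukk rpqu
Hunk 5: at line 1 remove [jvttw,ryw,mavg] add [vnwnr,pqg,vfdb] -> 8 lines: ynwgw bnwkx vnwnr pqg vfdb ajli aukk rpqu
Final line 3: vnwnr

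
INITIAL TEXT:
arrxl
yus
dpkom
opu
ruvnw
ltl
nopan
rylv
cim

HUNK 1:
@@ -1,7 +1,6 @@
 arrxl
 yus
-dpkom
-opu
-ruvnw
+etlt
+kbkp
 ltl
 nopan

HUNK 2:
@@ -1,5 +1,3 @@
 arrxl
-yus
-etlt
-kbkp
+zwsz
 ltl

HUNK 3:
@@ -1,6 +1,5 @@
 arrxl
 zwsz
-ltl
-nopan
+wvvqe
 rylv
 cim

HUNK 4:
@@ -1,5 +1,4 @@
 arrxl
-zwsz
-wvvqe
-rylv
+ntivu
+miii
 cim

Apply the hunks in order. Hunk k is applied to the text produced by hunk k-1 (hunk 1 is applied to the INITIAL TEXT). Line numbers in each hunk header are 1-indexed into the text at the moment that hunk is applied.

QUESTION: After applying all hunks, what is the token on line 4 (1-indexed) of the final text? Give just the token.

Hunk 1: at line 1 remove [dpkom,opu,ruvnw] add [etlt,kbkp] -> 8 lines: arrxl yus etlt kbkp ltl nopan rylv cim
Hunk 2: at line 1 remove [yus,etlt,kbkp] add [zwsz] -> 6 lines: arrxl zwsz ltl nopan rylv cim
Hunk 3: at line 1 remove [ltl,nopan] add [wvvqe] -> 5 lines: arrxl zwsz wvvqe rylv cim
Hunk 4: at line 1 remove [zwsz,wvvqe,rylv] add [ntivu,miii] -> 4 lines: arrxl ntivu miii cim
Final line 4: cim

Answer: cim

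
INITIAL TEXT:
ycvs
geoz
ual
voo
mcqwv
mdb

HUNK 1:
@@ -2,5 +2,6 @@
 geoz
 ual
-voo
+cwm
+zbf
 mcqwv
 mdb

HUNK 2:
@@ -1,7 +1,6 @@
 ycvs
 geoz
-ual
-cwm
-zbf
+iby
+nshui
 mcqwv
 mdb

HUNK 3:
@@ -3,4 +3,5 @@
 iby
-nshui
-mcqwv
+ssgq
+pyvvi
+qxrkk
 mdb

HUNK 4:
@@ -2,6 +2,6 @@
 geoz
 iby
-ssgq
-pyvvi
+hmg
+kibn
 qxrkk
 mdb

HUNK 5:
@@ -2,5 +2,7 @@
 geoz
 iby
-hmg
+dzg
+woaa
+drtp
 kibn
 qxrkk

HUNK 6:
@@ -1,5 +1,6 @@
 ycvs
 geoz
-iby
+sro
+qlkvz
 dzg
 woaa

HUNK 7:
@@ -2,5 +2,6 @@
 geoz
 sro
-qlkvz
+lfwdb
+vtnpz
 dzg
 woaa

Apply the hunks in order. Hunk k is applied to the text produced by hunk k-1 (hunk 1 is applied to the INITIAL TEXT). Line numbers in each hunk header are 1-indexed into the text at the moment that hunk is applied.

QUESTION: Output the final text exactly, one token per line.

Hunk 1: at line 2 remove [voo] add [cwm,zbf] -> 7 lines: ycvs geoz ual cwm zbf mcqwv mdb
Hunk 2: at line 1 remove [ual,cwm,zbf] add [iby,nshui] -> 6 lines: ycvs geoz iby nshui mcqwv mdb
Hunk 3: at line 3 remove [nshui,mcqwv] add [ssgq,pyvvi,qxrkk] -> 7 lines: ycvs geoz iby ssgq pyvvi qxrkk mdb
Hunk 4: at line 2 remove [ssgq,pyvvi] add [hmg,kibn] -> 7 lines: ycvs geoz iby hmg kibn qxrkk mdb
Hunk 5: at line 2 remove [hmg] add [dzg,woaa,drtp] -> 9 lines: ycvs geoz iby dzg woaa drtp kibn qxrkk mdb
Hunk 6: at line 1 remove [iby] add [sro,qlkvz] -> 10 lines: ycvs geoz sro qlkvz dzg woaa drtp kibn qxrkk mdb
Hunk 7: at line 2 remove [qlkvz] add [lfwdb,vtnpz] -> 11 lines: ycvs geoz sro lfwdb vtnpz dzg woaa drtp kibn qxrkk mdb

Answer: ycvs
geoz
sro
lfwdb
vtnpz
dzg
woaa
drtp
kibn
qxrkk
mdb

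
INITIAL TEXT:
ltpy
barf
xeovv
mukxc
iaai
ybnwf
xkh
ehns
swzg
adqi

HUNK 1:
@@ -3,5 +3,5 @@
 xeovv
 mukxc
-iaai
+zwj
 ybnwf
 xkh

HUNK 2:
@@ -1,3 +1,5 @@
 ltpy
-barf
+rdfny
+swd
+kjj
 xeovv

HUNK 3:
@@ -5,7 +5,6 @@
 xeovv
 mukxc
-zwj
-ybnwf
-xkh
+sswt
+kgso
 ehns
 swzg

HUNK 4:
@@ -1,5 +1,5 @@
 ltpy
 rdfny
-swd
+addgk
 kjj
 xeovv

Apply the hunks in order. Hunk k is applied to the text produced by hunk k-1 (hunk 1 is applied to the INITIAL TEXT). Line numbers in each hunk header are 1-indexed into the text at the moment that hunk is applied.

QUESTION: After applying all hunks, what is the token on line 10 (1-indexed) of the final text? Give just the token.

Hunk 1: at line 3 remove [iaai] add [zwj] -> 10 lines: ltpy barf xeovv mukxc zwj ybnwf xkh ehns swzg adqi
Hunk 2: at line 1 remove [barf] add [rdfny,swd,kjj] -> 12 lines: ltpy rdfny swd kjj xeovv mukxc zwj ybnwf xkh ehns swzg adqi
Hunk 3: at line 5 remove [zwj,ybnwf,xkh] add [sswt,kgso] -> 11 lines: ltpy rdfny swd kjj xeovv mukxc sswt kgso ehns swzg adqi
Hunk 4: at line 1 remove [swd] add [addgk] -> 11 lines: ltpy rdfny addgk kjj xeovv mukxc sswt kgso ehns swzg adqi
Final line 10: swzg

Answer: swzg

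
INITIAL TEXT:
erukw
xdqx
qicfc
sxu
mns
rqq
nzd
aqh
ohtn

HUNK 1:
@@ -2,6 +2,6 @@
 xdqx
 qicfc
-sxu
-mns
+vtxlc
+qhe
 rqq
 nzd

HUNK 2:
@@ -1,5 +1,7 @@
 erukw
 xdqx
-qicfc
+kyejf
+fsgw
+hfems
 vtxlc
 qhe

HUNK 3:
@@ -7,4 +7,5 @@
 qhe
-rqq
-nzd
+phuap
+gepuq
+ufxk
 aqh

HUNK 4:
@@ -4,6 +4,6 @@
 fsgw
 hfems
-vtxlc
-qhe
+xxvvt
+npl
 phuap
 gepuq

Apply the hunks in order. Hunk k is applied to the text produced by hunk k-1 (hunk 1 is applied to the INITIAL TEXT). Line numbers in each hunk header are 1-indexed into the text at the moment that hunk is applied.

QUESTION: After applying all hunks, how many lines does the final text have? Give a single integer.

Hunk 1: at line 2 remove [sxu,mns] add [vtxlc,qhe] -> 9 lines: erukw xdqx qicfc vtxlc qhe rqq nzd aqh ohtn
Hunk 2: at line 1 remove [qicfc] add [kyejf,fsgw,hfems] -> 11 lines: erukw xdqx kyejf fsgw hfems vtxlc qhe rqq nzd aqh ohtn
Hunk 3: at line 7 remove [rqq,nzd] add [phuap,gepuq,ufxk] -> 12 lines: erukw xdqx kyejf fsgw hfems vtxlc qhe phuap gepuq ufxk aqh ohtn
Hunk 4: at line 4 remove [vtxlc,qhe] add [xxvvt,npl] -> 12 lines: erukw xdqx kyejf fsgw hfems xxvvt npl phuap gepuq ufxk aqh ohtn
Final line count: 12

Answer: 12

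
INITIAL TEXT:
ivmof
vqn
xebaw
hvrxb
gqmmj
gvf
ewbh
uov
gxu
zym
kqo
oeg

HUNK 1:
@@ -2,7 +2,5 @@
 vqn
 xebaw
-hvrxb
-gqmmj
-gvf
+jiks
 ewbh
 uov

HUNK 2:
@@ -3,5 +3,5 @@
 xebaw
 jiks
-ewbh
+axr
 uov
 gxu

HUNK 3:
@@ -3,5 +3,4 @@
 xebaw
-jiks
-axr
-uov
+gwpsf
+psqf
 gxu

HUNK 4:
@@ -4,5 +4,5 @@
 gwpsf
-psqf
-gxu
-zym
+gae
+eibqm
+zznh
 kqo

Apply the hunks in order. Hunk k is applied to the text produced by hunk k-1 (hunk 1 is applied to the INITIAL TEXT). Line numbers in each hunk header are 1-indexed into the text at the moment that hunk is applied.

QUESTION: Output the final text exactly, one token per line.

Answer: ivmof
vqn
xebaw
gwpsf
gae
eibqm
zznh
kqo
oeg

Derivation:
Hunk 1: at line 2 remove [hvrxb,gqmmj,gvf] add [jiks] -> 10 lines: ivmof vqn xebaw jiks ewbh uov gxu zym kqo oeg
Hunk 2: at line 3 remove [ewbh] add [axr] -> 10 lines: ivmof vqn xebaw jiks axr uov gxu zym kqo oeg
Hunk 3: at line 3 remove [jiks,axr,uov] add [gwpsf,psqf] -> 9 lines: ivmof vqn xebaw gwpsf psqf gxu zym kqo oeg
Hunk 4: at line 4 remove [psqf,gxu,zym] add [gae,eibqm,zznh] -> 9 lines: ivmof vqn xebaw gwpsf gae eibqm zznh kqo oeg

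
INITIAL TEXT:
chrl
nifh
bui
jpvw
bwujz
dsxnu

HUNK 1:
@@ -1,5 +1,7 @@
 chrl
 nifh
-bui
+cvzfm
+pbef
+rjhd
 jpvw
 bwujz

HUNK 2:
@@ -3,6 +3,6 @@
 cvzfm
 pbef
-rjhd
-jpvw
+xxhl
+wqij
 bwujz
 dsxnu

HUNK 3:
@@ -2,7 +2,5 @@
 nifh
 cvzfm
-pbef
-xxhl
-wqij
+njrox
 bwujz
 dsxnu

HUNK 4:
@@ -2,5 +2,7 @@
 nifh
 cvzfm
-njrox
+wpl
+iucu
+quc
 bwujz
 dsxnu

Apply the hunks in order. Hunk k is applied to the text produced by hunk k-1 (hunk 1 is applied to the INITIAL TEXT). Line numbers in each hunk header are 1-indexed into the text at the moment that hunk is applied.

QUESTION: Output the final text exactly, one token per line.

Answer: chrl
nifh
cvzfm
wpl
iucu
quc
bwujz
dsxnu

Derivation:
Hunk 1: at line 1 remove [bui] add [cvzfm,pbef,rjhd] -> 8 lines: chrl nifh cvzfm pbef rjhd jpvw bwujz dsxnu
Hunk 2: at line 3 remove [rjhd,jpvw] add [xxhl,wqij] -> 8 lines: chrl nifh cvzfm pbef xxhl wqij bwujz dsxnu
Hunk 3: at line 2 remove [pbef,xxhl,wqij] add [njrox] -> 6 lines: chrl nifh cvzfm njrox bwujz dsxnu
Hunk 4: at line 2 remove [njrox] add [wpl,iucu,quc] -> 8 lines: chrl nifh cvzfm wpl iucu quc bwujz dsxnu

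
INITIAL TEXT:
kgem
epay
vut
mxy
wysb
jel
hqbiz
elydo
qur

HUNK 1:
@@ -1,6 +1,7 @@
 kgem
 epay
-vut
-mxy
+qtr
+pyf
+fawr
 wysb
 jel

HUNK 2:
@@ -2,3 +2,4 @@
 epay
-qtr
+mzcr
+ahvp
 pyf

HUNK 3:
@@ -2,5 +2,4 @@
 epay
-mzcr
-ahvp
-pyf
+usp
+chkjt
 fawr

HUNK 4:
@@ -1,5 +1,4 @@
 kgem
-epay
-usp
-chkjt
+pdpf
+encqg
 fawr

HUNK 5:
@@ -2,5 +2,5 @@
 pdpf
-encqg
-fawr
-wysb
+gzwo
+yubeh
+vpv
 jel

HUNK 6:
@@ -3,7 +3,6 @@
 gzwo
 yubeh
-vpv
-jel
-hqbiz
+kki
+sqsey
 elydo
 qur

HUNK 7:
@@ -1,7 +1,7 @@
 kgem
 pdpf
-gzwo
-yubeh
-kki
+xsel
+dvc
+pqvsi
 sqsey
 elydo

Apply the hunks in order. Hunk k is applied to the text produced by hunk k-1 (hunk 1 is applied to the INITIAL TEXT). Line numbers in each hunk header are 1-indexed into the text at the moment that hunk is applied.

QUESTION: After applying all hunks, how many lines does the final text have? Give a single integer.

Answer: 8

Derivation:
Hunk 1: at line 1 remove [vut,mxy] add [qtr,pyf,fawr] -> 10 lines: kgem epay qtr pyf fawr wysb jel hqbiz elydo qur
Hunk 2: at line 2 remove [qtr] add [mzcr,ahvp] -> 11 lines: kgem epay mzcr ahvp pyf fawr wysb jel hqbiz elydo qur
Hunk 3: at line 2 remove [mzcr,ahvp,pyf] add [usp,chkjt] -> 10 lines: kgem epay usp chkjt fawr wysb jel hqbiz elydo qur
Hunk 4: at line 1 remove [epay,usp,chkjt] add [pdpf,encqg] -> 9 lines: kgem pdpf encqg fawr wysb jel hqbiz elydo qur
Hunk 5: at line 2 remove [encqg,fawr,wysb] add [gzwo,yubeh,vpv] -> 9 lines: kgem pdpf gzwo yubeh vpv jel hqbiz elydo qur
Hunk 6: at line 3 remove [vpv,jel,hqbiz] add [kki,sqsey] -> 8 lines: kgem pdpf gzwo yubeh kki sqsey elydo qur
Hunk 7: at line 1 remove [gzwo,yubeh,kki] add [xsel,dvc,pqvsi] -> 8 lines: kgem pdpf xsel dvc pqvsi sqsey elydo qur
Final line count: 8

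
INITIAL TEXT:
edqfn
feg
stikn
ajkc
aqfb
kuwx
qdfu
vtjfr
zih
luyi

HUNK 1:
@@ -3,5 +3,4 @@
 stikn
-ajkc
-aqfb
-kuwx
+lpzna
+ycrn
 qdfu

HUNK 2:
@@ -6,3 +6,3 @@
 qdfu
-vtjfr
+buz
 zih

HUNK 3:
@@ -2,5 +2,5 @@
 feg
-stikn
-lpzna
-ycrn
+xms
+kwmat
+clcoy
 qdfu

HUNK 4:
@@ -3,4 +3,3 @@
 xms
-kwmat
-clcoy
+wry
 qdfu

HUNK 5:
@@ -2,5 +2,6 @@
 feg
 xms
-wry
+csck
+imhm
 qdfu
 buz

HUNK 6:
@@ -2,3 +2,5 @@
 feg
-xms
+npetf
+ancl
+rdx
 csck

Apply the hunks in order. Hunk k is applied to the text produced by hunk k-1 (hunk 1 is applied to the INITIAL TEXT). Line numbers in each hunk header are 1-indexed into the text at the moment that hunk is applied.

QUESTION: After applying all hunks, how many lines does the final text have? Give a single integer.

Answer: 11

Derivation:
Hunk 1: at line 3 remove [ajkc,aqfb,kuwx] add [lpzna,ycrn] -> 9 lines: edqfn feg stikn lpzna ycrn qdfu vtjfr zih luyi
Hunk 2: at line 6 remove [vtjfr] add [buz] -> 9 lines: edqfn feg stikn lpzna ycrn qdfu buz zih luyi
Hunk 3: at line 2 remove [stikn,lpzna,ycrn] add [xms,kwmat,clcoy] -> 9 lines: edqfn feg xms kwmat clcoy qdfu buz zih luyi
Hunk 4: at line 3 remove [kwmat,clcoy] add [wry] -> 8 lines: edqfn feg xms wry qdfu buz zih luyi
Hunk 5: at line 2 remove [wry] add [csck,imhm] -> 9 lines: edqfn feg xms csck imhm qdfu buz zih luyi
Hunk 6: at line 2 remove [xms] add [npetf,ancl,rdx] -> 11 lines: edqfn feg npetf ancl rdx csck imhm qdfu buz zih luyi
Final line count: 11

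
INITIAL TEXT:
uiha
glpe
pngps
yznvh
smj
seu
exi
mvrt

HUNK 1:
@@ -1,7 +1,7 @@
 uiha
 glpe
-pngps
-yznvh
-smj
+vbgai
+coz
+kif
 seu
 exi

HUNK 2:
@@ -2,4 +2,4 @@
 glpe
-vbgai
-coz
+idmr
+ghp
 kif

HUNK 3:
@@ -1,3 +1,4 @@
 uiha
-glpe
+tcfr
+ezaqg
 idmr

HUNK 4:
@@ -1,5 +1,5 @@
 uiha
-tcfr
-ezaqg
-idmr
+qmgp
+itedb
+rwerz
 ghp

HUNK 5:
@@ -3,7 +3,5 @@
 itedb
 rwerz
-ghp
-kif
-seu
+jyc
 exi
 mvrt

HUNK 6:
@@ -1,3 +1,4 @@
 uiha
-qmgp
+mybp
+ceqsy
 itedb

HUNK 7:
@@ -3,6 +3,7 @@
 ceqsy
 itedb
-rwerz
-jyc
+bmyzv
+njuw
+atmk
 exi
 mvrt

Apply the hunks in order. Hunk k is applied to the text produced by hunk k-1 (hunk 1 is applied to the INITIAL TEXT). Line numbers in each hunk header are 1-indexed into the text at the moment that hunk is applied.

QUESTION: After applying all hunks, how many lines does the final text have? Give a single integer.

Answer: 9

Derivation:
Hunk 1: at line 1 remove [pngps,yznvh,smj] add [vbgai,coz,kif] -> 8 lines: uiha glpe vbgai coz kif seu exi mvrt
Hunk 2: at line 2 remove [vbgai,coz] add [idmr,ghp] -> 8 lines: uiha glpe idmr ghp kif seu exi mvrt
Hunk 3: at line 1 remove [glpe] add [tcfr,ezaqg] -> 9 lines: uiha tcfr ezaqg idmr ghp kif seu exi mvrt
Hunk 4: at line 1 remove [tcfr,ezaqg,idmr] add [qmgp,itedb,rwerz] -> 9 lines: uiha qmgp itedb rwerz ghp kif seu exi mvrt
Hunk 5: at line 3 remove [ghp,kif,seu] add [jyc] -> 7 lines: uiha qmgp itedb rwerz jyc exi mvrt
Hunk 6: at line 1 remove [qmgp] add [mybp,ceqsy] -> 8 lines: uiha mybp ceqsy itedb rwerz jyc exi mvrt
Hunk 7: at line 3 remove [rwerz,jyc] add [bmyzv,njuw,atmk] -> 9 lines: uiha mybp ceqsy itedb bmyzv njuw atmk exi mvrt
Final line count: 9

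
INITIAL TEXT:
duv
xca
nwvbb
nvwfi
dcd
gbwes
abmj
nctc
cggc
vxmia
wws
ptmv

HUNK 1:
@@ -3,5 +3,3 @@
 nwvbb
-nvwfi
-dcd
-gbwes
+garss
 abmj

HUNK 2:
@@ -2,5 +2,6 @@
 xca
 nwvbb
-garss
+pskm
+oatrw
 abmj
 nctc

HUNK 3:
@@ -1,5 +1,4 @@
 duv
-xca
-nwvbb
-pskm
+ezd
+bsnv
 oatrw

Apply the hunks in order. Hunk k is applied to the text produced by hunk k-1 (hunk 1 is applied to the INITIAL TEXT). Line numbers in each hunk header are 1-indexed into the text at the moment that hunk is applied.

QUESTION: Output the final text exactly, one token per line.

Answer: duv
ezd
bsnv
oatrw
abmj
nctc
cggc
vxmia
wws
ptmv

Derivation:
Hunk 1: at line 3 remove [nvwfi,dcd,gbwes] add [garss] -> 10 lines: duv xca nwvbb garss abmj nctc cggc vxmia wws ptmv
Hunk 2: at line 2 remove [garss] add [pskm,oatrw] -> 11 lines: duv xca nwvbb pskm oatrw abmj nctc cggc vxmia wws ptmv
Hunk 3: at line 1 remove [xca,nwvbb,pskm] add [ezd,bsnv] -> 10 lines: duv ezd bsnv oatrw abmj nctc cggc vxmia wws ptmv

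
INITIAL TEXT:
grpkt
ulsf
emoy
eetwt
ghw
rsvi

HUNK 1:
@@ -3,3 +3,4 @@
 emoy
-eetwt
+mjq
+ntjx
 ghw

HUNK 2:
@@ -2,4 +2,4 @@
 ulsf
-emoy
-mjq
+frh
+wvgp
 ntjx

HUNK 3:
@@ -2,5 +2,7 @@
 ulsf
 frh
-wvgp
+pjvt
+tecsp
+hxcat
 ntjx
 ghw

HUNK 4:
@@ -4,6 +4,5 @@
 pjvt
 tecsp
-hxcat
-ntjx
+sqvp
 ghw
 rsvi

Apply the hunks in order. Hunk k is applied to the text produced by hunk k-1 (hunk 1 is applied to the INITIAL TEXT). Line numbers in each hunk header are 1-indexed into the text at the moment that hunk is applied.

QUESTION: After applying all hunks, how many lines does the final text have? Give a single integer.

Answer: 8

Derivation:
Hunk 1: at line 3 remove [eetwt] add [mjq,ntjx] -> 7 lines: grpkt ulsf emoy mjq ntjx ghw rsvi
Hunk 2: at line 2 remove [emoy,mjq] add [frh,wvgp] -> 7 lines: grpkt ulsf frh wvgp ntjx ghw rsvi
Hunk 3: at line 2 remove [wvgp] add [pjvt,tecsp,hxcat] -> 9 lines: grpkt ulsf frh pjvt tecsp hxcat ntjx ghw rsvi
Hunk 4: at line 4 remove [hxcat,ntjx] add [sqvp] -> 8 lines: grpkt ulsf frh pjvt tecsp sqvp ghw rsvi
Final line count: 8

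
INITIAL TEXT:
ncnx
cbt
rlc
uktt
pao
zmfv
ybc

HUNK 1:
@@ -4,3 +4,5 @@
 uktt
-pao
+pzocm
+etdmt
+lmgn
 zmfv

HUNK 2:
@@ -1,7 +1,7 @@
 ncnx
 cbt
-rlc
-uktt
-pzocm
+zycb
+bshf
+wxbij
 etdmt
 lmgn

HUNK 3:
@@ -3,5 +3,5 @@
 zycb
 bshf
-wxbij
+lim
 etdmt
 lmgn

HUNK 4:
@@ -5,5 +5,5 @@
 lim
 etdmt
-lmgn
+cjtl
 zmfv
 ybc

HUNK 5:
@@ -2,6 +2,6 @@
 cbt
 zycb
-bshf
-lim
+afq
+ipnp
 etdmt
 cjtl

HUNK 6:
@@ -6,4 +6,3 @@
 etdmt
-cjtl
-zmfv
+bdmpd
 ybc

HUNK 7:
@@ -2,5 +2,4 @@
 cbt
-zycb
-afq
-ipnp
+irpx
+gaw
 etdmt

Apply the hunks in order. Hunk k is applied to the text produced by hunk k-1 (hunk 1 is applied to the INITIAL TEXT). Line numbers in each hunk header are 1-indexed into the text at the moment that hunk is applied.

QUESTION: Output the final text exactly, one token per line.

Answer: ncnx
cbt
irpx
gaw
etdmt
bdmpd
ybc

Derivation:
Hunk 1: at line 4 remove [pao] add [pzocm,etdmt,lmgn] -> 9 lines: ncnx cbt rlc uktt pzocm etdmt lmgn zmfv ybc
Hunk 2: at line 1 remove [rlc,uktt,pzocm] add [zycb,bshf,wxbij] -> 9 lines: ncnx cbt zycb bshf wxbij etdmt lmgn zmfv ybc
Hunk 3: at line 3 remove [wxbij] add [lim] -> 9 lines: ncnx cbt zycb bshf lim etdmt lmgn zmfv ybc
Hunk 4: at line 5 remove [lmgn] add [cjtl] -> 9 lines: ncnx cbt zycb bshf lim etdmt cjtl zmfv ybc
Hunk 5: at line 2 remove [bshf,lim] add [afq,ipnp] -> 9 lines: ncnx cbt zycb afq ipnp etdmt cjtl zmfv ybc
Hunk 6: at line 6 remove [cjtl,zmfv] add [bdmpd] -> 8 lines: ncnx cbt zycb afq ipnp etdmt bdmpd ybc
Hunk 7: at line 2 remove [zycb,afq,ipnp] add [irpx,gaw] -> 7 lines: ncnx cbt irpx gaw etdmt bdmpd ybc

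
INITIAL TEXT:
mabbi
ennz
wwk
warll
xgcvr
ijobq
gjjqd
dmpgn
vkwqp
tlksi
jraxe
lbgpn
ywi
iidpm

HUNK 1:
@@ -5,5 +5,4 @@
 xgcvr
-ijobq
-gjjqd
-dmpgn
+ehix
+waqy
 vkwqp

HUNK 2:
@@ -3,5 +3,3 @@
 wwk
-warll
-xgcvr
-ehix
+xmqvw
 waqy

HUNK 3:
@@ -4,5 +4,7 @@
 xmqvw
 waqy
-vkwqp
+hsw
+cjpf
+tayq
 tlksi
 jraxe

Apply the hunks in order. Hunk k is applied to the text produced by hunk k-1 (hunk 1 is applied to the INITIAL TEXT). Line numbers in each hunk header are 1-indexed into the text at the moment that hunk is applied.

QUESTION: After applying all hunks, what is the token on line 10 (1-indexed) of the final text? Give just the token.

Answer: jraxe

Derivation:
Hunk 1: at line 5 remove [ijobq,gjjqd,dmpgn] add [ehix,waqy] -> 13 lines: mabbi ennz wwk warll xgcvr ehix waqy vkwqp tlksi jraxe lbgpn ywi iidpm
Hunk 2: at line 3 remove [warll,xgcvr,ehix] add [xmqvw] -> 11 lines: mabbi ennz wwk xmqvw waqy vkwqp tlksi jraxe lbgpn ywi iidpm
Hunk 3: at line 4 remove [vkwqp] add [hsw,cjpf,tayq] -> 13 lines: mabbi ennz wwk xmqvw waqy hsw cjpf tayq tlksi jraxe lbgpn ywi iidpm
Final line 10: jraxe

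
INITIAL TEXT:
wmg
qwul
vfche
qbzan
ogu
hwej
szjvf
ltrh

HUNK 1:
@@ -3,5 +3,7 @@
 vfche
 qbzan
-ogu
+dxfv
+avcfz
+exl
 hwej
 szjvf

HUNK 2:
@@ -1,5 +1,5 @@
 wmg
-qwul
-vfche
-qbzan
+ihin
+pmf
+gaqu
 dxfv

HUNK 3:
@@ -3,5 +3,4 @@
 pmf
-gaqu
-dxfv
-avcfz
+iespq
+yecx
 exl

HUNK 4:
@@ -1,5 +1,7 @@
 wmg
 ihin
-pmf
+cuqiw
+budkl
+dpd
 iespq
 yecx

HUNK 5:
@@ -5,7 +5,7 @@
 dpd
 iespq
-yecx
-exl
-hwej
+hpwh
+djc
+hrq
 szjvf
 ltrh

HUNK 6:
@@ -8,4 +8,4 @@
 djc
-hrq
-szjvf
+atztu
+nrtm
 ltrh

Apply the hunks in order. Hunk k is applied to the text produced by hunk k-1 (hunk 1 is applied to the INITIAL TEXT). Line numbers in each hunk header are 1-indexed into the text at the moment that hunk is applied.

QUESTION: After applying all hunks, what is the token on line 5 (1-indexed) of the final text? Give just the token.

Answer: dpd

Derivation:
Hunk 1: at line 3 remove [ogu] add [dxfv,avcfz,exl] -> 10 lines: wmg qwul vfche qbzan dxfv avcfz exl hwej szjvf ltrh
Hunk 2: at line 1 remove [qwul,vfche,qbzan] add [ihin,pmf,gaqu] -> 10 lines: wmg ihin pmf gaqu dxfv avcfz exl hwej szjvf ltrh
Hunk 3: at line 3 remove [gaqu,dxfv,avcfz] add [iespq,yecx] -> 9 lines: wmg ihin pmf iespq yecx exl hwej szjvf ltrh
Hunk 4: at line 1 remove [pmf] add [cuqiw,budkl,dpd] -> 11 lines: wmg ihin cuqiw budkl dpd iespq yecx exl hwej szjvf ltrh
Hunk 5: at line 5 remove [yecx,exl,hwej] add [hpwh,djc,hrq] -> 11 lines: wmg ihin cuqiw budkl dpd iespq hpwh djc hrq szjvf ltrh
Hunk 6: at line 8 remove [hrq,szjvf] add [atztu,nrtm] -> 11 lines: wmg ihin cuqiw budkl dpd iespq hpwh djc atztu nrtm ltrh
Final line 5: dpd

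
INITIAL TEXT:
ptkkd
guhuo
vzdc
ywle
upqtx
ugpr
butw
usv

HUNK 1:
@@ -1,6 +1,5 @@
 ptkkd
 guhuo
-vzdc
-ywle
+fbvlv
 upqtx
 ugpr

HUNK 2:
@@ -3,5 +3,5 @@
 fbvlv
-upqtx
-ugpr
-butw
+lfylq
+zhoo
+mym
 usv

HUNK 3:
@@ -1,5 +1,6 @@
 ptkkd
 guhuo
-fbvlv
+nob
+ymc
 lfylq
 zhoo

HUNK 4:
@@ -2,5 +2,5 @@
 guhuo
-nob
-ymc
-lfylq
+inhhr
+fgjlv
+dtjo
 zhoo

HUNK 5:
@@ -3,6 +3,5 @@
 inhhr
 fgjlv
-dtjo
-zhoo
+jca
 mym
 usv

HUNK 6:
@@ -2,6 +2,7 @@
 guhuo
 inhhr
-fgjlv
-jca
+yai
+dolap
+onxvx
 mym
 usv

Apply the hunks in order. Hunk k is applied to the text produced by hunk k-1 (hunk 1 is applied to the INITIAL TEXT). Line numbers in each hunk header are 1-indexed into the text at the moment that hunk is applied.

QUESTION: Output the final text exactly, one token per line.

Answer: ptkkd
guhuo
inhhr
yai
dolap
onxvx
mym
usv

Derivation:
Hunk 1: at line 1 remove [vzdc,ywle] add [fbvlv] -> 7 lines: ptkkd guhuo fbvlv upqtx ugpr butw usv
Hunk 2: at line 3 remove [upqtx,ugpr,butw] add [lfylq,zhoo,mym] -> 7 lines: ptkkd guhuo fbvlv lfylq zhoo mym usv
Hunk 3: at line 1 remove [fbvlv] add [nob,ymc] -> 8 lines: ptkkd guhuo nob ymc lfylq zhoo mym usv
Hunk 4: at line 2 remove [nob,ymc,lfylq] add [inhhr,fgjlv,dtjo] -> 8 lines: ptkkd guhuo inhhr fgjlv dtjo zhoo mym usv
Hunk 5: at line 3 remove [dtjo,zhoo] add [jca] -> 7 lines: ptkkd guhuo inhhr fgjlv jca mym usv
Hunk 6: at line 2 remove [fgjlv,jca] add [yai,dolap,onxvx] -> 8 lines: ptkkd guhuo inhhr yai dolap onxvx mym usv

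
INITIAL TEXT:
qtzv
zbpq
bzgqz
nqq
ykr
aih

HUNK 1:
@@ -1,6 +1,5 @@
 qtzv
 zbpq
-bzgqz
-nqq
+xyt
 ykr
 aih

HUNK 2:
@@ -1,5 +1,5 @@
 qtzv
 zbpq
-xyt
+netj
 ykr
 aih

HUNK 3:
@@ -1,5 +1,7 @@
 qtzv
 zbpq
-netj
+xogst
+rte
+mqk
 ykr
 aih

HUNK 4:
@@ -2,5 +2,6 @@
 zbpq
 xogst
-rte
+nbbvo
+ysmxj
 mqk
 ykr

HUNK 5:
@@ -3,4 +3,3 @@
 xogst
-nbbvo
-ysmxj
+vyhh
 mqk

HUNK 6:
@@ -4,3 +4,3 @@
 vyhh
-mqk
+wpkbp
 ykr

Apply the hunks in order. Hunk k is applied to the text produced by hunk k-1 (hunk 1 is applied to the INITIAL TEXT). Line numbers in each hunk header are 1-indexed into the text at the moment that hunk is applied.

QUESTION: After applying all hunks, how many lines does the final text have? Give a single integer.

Hunk 1: at line 1 remove [bzgqz,nqq] add [xyt] -> 5 lines: qtzv zbpq xyt ykr aih
Hunk 2: at line 1 remove [xyt] add [netj] -> 5 lines: qtzv zbpq netj ykr aih
Hunk 3: at line 1 remove [netj] add [xogst,rte,mqk] -> 7 lines: qtzv zbpq xogst rte mqk ykr aih
Hunk 4: at line 2 remove [rte] add [nbbvo,ysmxj] -> 8 lines: qtzv zbpq xogst nbbvo ysmxj mqk ykr aih
Hunk 5: at line 3 remove [nbbvo,ysmxj] add [vyhh] -> 7 lines: qtzv zbpq xogst vyhh mqk ykr aih
Hunk 6: at line 4 remove [mqk] add [wpkbp] -> 7 lines: qtzv zbpq xogst vyhh wpkbp ykr aih
Final line count: 7

Answer: 7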